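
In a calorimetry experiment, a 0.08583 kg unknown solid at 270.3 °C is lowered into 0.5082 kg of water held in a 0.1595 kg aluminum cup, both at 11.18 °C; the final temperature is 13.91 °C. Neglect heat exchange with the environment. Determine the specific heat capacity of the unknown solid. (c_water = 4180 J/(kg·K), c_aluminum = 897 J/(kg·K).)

c ≈ 281 J/(kg·K)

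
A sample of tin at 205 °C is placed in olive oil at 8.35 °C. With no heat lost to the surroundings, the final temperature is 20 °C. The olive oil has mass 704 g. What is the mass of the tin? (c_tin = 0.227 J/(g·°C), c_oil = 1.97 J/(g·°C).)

Energy conservation, ΣQ = 0:
m×0.227×(20 − 205) + 704×1.97×(20 − 8.35) = 0
-42 m = -16157
m = -16157/-42 ≈ 384.7 g

m ≈ 385 g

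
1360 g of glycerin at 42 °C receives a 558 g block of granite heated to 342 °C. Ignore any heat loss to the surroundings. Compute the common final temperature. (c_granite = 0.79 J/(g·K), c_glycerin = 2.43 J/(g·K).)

T_f ≈ 77.3 °C

Energy conservation, ΣQ = 0:
558×0.79×(T − 342) + 1360×2.43×(T − 42) = 0
440.82(T − 342) + 3304.8(T − 42) = 0
3745.6 T = 289562
T ≈ 77.31 °C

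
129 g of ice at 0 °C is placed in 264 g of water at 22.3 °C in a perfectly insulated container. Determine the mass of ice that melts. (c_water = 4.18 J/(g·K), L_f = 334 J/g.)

m_melted ≈ 73.7 g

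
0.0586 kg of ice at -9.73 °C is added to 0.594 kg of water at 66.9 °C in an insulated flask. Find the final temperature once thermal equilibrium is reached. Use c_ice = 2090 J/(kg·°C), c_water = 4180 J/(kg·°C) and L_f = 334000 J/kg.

Energy conservation, ΣQ = 0:
warm ice to 0 °C: 0.0586·2090·(0 − (-9.73)) = 1191.7
  fusion: m_ice L_f = 0.0586·334000 = 19572
  warm the meltwater: 244.95 T
  water: 2482.9(T − 66.9)
2727.9 T = 166107 − 20764 = 145343
T ≈ 53.28 °C. Since T > 0 °C, the all-ice-melts assumption holds.

T_f ≈ 53.3 °C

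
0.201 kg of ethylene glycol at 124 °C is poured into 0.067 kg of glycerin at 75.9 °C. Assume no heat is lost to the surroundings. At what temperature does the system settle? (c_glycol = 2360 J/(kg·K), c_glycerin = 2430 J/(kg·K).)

T_f is the heat-capacity-weighted average of the initial temperatures:
T_f = (474.36*124 + 162.81*75.9) / (474.36 + 162.81)
    = 71178 / 637.17 ≈ 111.71 °C

T_f ≈ 111.7 °C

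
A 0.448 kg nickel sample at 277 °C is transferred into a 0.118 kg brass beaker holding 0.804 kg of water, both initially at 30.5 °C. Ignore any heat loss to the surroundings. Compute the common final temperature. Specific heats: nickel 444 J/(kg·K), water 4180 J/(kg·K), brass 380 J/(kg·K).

T_f ≈ 44.1 °C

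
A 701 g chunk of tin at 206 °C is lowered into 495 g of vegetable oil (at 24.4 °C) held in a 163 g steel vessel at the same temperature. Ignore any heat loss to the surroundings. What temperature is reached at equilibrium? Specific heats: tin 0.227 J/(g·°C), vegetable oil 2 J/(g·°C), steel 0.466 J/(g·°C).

T_f ≈ 48.0 °C

With ΣQ=0 the equilibrium temperature is the m·c-weighted mean:
T_f = (159.13×206 + 990×24.4 + 75.96×24.4) / (159.13 + 990 + 75.96)
    = 58790 / 1225.1 ≈ 47.99 °C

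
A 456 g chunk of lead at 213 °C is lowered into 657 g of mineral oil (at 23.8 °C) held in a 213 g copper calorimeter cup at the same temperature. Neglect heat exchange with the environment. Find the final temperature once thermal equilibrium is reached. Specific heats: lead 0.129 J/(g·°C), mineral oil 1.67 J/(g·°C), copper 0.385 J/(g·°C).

T_f = Σ m_i c_i T_i / Σ m_i c_i:
T_f = (58.82*213 + 1097.2*23.8 + 82*23.8) / (58.82 + 1097.2 + 82)
    = 40594 / 1238 ≈ 32.79 °C

T_f ≈ 32.8 °C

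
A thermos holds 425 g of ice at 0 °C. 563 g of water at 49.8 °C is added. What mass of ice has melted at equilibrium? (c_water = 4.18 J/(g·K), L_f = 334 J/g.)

Cooling the water to 0 °C releases 563·4.18·49.8 = 117196 J.
To melt every bit of ice: 425·334 = 141950 J.
That's not enough to melt it all — equilibrium is at 0 °C with ice remaining.
m_melt = 117196 / L_f = 350.9 g.

m_melted ≈ 351 g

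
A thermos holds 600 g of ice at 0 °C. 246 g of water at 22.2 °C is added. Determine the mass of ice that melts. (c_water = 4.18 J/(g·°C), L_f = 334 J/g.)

m_melted ≈ 68.3 g

Water can give up m c ΔT = 246·4.18·22.2 = 22828 J before reaching 0 °C.
Fully melting the ice requires m_ice L_f = 600·334 = 200400 J.
22828 J < 200400 J, so only part of the ice melts and the system sits at 0 °C.
Mass melted = 22828/334 ≈ 68.35 g.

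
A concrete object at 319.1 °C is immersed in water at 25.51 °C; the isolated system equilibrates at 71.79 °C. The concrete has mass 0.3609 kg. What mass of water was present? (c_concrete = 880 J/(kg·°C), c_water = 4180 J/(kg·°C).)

Heat gained plus heat lost sum to zero:
0.3609×880×(71.79 − 319.1) + m×4180×(71.79 − 25.51) = 0
193450 m = 78544
m = 78544/193450 ≈ 0.406 kg

m ≈ 0.406 kg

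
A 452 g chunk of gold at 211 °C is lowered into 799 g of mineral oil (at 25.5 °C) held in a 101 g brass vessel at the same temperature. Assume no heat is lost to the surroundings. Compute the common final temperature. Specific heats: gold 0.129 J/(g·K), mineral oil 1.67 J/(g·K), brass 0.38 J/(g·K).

Let T be the final temperature. ΣQ_i = 0:
452×0.129×(T − 211) + 799×1.67×(T − 25.5) + 101×0.38×(T − 25.5) = 0
1431 T = 47307
T = 47307/1431 ≈ 33.06 °C

T_f ≈ 33.1 °C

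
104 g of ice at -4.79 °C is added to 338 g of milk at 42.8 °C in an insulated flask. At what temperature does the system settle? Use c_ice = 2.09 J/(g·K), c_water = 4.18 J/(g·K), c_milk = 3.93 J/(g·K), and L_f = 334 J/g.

T_f ≈ 12.0 °C

Conservation of energy gives ΣQ = 0:
ice -4.79→0 °C: 104·2.09·4.79 = 1041.2; melt ice: 104·334 = 34736; warm the meltwater: 434.72 T; milk cools: 338·3.93·(T − 42.8) = 1328.3(T − 42.8)
1763.1 T = 56853 − 35777 = 21076
T ≈ 11.95 °C — above 0 °C, consistent with complete melting.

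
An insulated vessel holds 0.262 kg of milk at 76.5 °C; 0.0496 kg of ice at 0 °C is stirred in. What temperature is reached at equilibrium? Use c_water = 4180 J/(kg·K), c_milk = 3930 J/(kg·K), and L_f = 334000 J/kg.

T_f ≈ 50.3 °C

Let T be the final temperature. ΣQ_i = 0:
melt ice: 0.0496·334000 = 16566
  warm the meltwater: 207.33 T
  milk cools: 0.262·3930·(T − 76.5) = 1029.7(T − 76.5)
1237 T = 78769 − 16566 = 62203
T ≈ 50.29 °C (positive, so assuming full melt was valid).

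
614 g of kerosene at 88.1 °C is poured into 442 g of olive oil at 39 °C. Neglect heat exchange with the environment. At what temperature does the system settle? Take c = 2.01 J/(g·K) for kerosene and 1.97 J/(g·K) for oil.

T_f ≈ 67.8 °C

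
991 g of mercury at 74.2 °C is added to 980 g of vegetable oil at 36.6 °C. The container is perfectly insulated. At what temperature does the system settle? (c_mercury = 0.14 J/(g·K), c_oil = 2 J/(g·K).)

T_f ≈ 39.1 °C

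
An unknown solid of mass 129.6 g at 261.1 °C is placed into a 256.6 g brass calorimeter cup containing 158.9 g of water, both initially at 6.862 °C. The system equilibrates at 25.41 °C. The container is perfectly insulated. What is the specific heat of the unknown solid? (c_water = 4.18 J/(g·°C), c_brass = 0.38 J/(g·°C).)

c ≈ 0.463 J/(g·°C)

Heat gained plus heat lost sum to zero:
129.6×c×(25.41 − 261.1) + 158.9×4.18×(25.41 − 6.862) + 256.6×0.38×(25.41 − 6.862) = 0
-30545 c = -14128
c = -14128/-30545 ≈ 0.4625 J/(g·°C)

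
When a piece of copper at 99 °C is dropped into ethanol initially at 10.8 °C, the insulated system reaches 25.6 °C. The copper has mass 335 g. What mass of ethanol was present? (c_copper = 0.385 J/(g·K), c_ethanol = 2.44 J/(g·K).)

m ≈ 262 g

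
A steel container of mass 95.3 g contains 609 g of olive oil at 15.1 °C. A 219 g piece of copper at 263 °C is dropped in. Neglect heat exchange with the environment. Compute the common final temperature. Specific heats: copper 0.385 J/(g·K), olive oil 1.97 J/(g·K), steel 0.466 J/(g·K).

T_f is the heat-capacity-weighted average of the initial temperatures:
T_f = (84.31·263 + 1199.7·15.1 + 44.41·15.1) / (84.31 + 1199.7 + 44.41)
    = 40961 / 1328.5 ≈ 30.83 °C

T_f ≈ 30.8 °C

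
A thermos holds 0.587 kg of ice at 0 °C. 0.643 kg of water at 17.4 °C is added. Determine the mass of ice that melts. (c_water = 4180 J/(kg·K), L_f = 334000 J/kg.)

m_melted ≈ 0.14 kg

Water can give up m c ΔT = 0.643·4180·17.4 = 46767 J before reaching 0 °C.
Fully melting the ice requires m_ice L_f = 0.587·334000 = 196058 J.
46767 J < 196058 J, so only part of the ice melts and the system sits at 0 °C.
Mass melted = 46767/334000 ≈ 0.14 kg.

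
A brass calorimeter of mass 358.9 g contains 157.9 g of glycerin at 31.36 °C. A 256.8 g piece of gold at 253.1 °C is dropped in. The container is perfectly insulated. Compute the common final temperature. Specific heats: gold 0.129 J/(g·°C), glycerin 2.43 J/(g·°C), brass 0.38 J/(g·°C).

T_f ≈ 44.6 °C

Let T be the final temperature. ΣQ_i = 0:
256.8×0.129×(T − 253.1) + 157.9×2.43×(T − 31.36) + 358.9×0.38×(T − 31.36) = 0
(33.13 + 383.7 + 136.38) T = 33.13×253.1 + 383.7×31.36 + 136.38×31.36
T ≈ 44.64 °C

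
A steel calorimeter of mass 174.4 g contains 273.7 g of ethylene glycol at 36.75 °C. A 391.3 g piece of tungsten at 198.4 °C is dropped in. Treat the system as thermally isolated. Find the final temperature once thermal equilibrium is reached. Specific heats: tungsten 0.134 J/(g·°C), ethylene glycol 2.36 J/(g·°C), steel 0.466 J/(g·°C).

T_f is the heat-capacity-weighted average of the initial temperatures:
T_f = (52.43*198.4 + 645.93*36.75 + 81.27*36.75) / (52.43 + 645.93 + 81.27)
    = 37128 / 779.64 ≈ 47.62 °C

T_f ≈ 47.6 °C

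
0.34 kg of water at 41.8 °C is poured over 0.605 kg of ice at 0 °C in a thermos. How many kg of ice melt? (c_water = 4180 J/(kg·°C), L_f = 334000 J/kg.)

Water can give up m c ΔT = 0.34·4180·41.8 = 59406 J before reaching 0 °C.
To melt every bit of ice: 0.605·334000 = 202070 J.
59406 J < 202070 J, so only part of the ice melts and the system sits at 0 °C.
m_melt = 59406 / L_f = 0.1779 kg.

m_melted ≈ 0.178 kg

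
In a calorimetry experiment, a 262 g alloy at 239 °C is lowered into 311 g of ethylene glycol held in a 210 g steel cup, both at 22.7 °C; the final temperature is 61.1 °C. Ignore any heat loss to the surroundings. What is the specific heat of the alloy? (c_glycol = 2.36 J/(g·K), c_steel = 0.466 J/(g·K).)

c ≈ 0.685 J/(g·K)

Heat gained plus heat lost sum to zero:
262·c·(61.1 − 239) + 311·2.36·(61.1 − 22.7) + 210·0.466·(61.1 − 22.7) = 0
-46610 c = -31942
c = -31942/-46610 ≈ 0.6853 J/(g·K)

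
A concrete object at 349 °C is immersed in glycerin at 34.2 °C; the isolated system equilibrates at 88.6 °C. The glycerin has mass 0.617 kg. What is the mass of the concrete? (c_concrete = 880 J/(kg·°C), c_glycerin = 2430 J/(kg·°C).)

|Q_concrete| = |Q_glycerin|:
m×880×(349 − 88.6) = 0.617×2430×(88.6 − 34.2)
229152 m = 81562  ⇒  m ≈ 0.3559 kg

m ≈ 0.356 kg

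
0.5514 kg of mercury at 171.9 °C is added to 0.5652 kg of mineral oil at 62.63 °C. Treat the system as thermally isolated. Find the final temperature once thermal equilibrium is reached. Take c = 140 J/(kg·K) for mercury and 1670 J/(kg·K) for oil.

T_f ≈ 70.9 °C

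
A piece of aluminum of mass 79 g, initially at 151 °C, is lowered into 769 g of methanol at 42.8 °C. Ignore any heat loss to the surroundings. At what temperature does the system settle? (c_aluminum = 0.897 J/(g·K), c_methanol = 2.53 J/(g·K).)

T_f ≈ 46.6 °C

Heat gained plus heat lost sum to zero:
79*0.897*(T − 151) + 769*2.53*(T − 42.8) = 0
70.86(T − 151) + 1945.6(T − 42.8) = 0
2016.4 T = 93971
T ≈ 46.60 °C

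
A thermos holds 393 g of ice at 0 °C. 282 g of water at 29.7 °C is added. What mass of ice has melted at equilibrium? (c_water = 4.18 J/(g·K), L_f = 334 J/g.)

m_melted ≈ 105 g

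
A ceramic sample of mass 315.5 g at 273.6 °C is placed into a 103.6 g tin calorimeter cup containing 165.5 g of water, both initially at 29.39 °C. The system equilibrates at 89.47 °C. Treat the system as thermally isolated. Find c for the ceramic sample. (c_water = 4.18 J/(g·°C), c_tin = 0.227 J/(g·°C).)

Setting the total heat transfer to zero:
315.5×c×(89.47 − 273.6) + 165.5×4.18×(89.47 − 29.39) + 103.6×0.227×(89.47 − 29.39) = 0
-58093 c = -42976
c = -42976/-58093 ≈ 0.7398 J/(g·°C)

c ≈ 0.74 J/(g·°C)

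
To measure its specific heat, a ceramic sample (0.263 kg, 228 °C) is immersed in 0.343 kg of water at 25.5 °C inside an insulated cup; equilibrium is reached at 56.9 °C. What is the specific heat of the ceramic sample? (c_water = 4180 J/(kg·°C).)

c ≈ 1000 J/(kg·°C)

m_s c (T_s − T_f) = m_water c_water (T_f − T_0):
0.263·c·(228 − 56.9) = 0.343·4180·(56.9 − 25.5)
45 c = 45019  ⇒  c ≈ 1000 J/(kg·°C)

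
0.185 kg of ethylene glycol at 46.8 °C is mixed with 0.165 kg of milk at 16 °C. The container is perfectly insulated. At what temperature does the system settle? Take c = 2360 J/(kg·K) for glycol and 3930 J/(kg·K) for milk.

Let T be the final temperature. ΣQ_i = 0:
0.185*2360*(T − 46.8) + 0.165*3930*(T − 16) = 0
1085.1 T = 30808
T = 30808 / 1085.1 = 28.4 °C

T_f ≈ 28.4 °C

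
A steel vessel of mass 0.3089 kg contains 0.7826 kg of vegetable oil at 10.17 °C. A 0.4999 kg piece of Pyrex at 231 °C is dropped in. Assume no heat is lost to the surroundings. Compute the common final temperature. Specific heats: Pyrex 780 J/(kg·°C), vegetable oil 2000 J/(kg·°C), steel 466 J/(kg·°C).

Net heat exchanged in the isolated system is zero:
0.4999·780·(T − 231) + 0.7826·2000·(T − 10.17) + 0.3089·466·(T − 10.17) = 0
(389.92 + 1565.2 + 143.95) T = 389.92·231 + 1565.2·10.17 + 143.95·10.17
T = 107454 / 2099.1 = 51.2 °C

T_f ≈ 51.2 °C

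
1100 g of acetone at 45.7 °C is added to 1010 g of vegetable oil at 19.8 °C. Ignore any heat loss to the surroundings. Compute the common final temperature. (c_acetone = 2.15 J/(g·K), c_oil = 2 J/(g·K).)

T_f ≈ 33.8 °C

|Q_acetone| = |Q_oil|:
1100*2.15*(45.7 − T) = 1010*2*(T − 19.8)
2365(45.7 − T) = 2020(T − 19.8)
4385 T = 148076  ⇒  T ≈ 33.77 °C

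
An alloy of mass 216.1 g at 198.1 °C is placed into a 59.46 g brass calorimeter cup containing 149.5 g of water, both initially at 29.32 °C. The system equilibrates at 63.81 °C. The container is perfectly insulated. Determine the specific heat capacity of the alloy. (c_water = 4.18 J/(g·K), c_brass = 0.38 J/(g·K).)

Taking heat into each body as positive, Σ m c ΔT = 0:
216.1·c·(63.81 − 198.1) + 149.5·4.18·(63.81 − 29.32) + 59.46·0.38·(63.81 − 29.32) = 0
-29020 c = -22332
c = -22332/-29020 ≈ 0.7696 J/(g·K)

c ≈ 0.77 J/(g·K)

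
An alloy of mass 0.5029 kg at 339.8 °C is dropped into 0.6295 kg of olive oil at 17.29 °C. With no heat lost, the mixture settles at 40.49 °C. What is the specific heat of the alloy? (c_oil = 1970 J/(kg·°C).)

c ≈ 191 J/(kg·°C)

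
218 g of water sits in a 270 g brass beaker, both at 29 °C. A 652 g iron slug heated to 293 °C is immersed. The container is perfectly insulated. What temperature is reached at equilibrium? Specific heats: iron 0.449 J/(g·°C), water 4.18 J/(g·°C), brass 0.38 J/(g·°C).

T_f ≈ 88.2 °C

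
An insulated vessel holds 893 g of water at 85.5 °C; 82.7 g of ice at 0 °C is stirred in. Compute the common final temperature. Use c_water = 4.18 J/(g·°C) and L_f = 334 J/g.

Let T be the final temperature. ΣQ_i = 0:
latent heat to melt: 82.7·334 = 27622
  warm the meltwater: 345.69 T
  water: 3732.7(T − 85.5)
4078.4 T = 319149 − 27622 = 291527
T ≈ 71.48 °C (positive, so assuming full melt was valid).

T_f ≈ 71.5 °C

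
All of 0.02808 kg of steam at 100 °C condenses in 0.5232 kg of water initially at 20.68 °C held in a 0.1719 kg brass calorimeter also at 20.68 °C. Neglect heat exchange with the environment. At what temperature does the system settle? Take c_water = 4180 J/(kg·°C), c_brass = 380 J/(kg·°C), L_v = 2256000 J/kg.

T_f ≈ 51.3 °C

Heat gained plus heat lost sum to zero:
latent heat released on condensation: 0.02808×2256000 = 63348; condensate cools 100→T: 0.02808×4180×(T − 100) = 117.37(T − 100); water warms: 0.5232×4180×(T − 20.68) = 2187(T − 20.68); cup: 65.32(T − 20.68)
2369.7 T = 63348 + 11737 + 46578 = 121663
T ≈ 51.34 °C, under the boiling point, so the assumption holds.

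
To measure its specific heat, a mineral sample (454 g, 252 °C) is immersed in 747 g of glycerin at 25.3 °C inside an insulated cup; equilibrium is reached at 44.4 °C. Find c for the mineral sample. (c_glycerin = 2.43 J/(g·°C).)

c ≈ 0.368 J/(g·°C)

Heat lost by the mineral sample = heat gained by the glycerin:
454×c×(252 − 44.4) = 747×2.43×(44.4 − 25.3)
94250 c = 34671  ⇒  c ≈ 0.3679 J/(g·°C)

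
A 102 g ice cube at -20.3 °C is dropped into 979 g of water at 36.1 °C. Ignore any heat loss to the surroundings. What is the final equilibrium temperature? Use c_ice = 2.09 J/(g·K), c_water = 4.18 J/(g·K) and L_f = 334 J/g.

Conservation of energy gives ΣQ = 0:
warm ice to 0 °C: 102×2.09×(0 − (-20.3)) = 4327.6
  melt ice: 102×334 = 34068
  warm the meltwater: 426.36 T
  water cools: 979×4.18×(T − 36.1) = 4092.2(T − 36.1)
4518.6 T = 147729 − 38396 = 109334
T ≈ 24.20 °C (positive, so assuming full melt was valid).

T_f ≈ 24.2 °C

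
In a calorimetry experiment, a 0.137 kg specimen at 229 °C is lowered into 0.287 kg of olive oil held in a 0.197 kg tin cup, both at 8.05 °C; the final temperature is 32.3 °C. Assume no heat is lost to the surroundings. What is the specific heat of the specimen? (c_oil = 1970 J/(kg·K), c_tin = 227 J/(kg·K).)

c ≈ 549 J/(kg·K)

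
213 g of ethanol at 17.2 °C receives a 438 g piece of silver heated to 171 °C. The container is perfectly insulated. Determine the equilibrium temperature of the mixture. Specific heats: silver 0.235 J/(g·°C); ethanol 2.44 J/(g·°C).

T_f ≈ 42.6 °C

Set heat shed by the hot body equal to heat absorbed by the cold body:
438·0.235·(171 − T) = 213·2.44·(T − 17.2)
102.93(171 − T) = 519.72(T − 17.2)
622.65 T = 26540  ⇒  T ≈ 42.62 °C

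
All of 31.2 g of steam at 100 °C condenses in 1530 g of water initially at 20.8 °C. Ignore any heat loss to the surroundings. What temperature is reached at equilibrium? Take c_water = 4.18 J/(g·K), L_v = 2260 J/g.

Energy balance with sensible and latent terms:
condense steam: −31.2·2260 = −70512; condensate cools 100→T: 31.2·4.18·(T − 100) = 130.42(T − 100); water warms: 1530·4.18·(T − 20.8) = 6395.4(T − 20.8)
6525.8 T = 70512 + 13042 + 133024 = 216578
T ≈ 33.19 °C, under the boiling point, so the assumption holds.

T_f ≈ 33.2 °C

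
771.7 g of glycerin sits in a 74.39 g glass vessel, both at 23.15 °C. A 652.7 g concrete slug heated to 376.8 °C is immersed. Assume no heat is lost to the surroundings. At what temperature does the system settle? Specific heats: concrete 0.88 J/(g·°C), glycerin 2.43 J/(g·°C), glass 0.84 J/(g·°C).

T_f ≈ 104.0 °C

Conservation of energy gives ΣQ = 0:
652.7*0.88*(T − 376.8) + 771.7*2.43*(T − 23.15) + 74.39*0.84*(T − 23.15) = 0
(574.38 + 1875.2 + 62.49) T = 574.38*376.8 + 1875.2*23.15 + 62.49*23.15
T ≈ 104.01 °C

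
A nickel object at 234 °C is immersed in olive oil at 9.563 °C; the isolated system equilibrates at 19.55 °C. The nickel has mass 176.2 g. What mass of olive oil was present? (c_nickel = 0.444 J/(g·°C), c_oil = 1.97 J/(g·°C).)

Heat lost by the nickel = heat gained by the oil:
176.2×0.444×(234 − 19.55) = m×1.97×(19.55 − 9.563)
19.67 m = 16777  ⇒  m ≈ 852.7 g

m ≈ 853 g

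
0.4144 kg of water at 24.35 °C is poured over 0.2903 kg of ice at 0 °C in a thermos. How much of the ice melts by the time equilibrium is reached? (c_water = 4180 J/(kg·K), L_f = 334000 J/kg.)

m_melted ≈ 0.126 kg

Heat available from the water dropping to 0 °C: 0.4144·4180·24.35 = 42179 J.
To melt every bit of ice: 0.2903·334000 = 96960 J.
That's not enough to melt it all — equilibrium is at 0 °C with ice remaining.
m_melt = 42179 / L_f = 0.1263 kg.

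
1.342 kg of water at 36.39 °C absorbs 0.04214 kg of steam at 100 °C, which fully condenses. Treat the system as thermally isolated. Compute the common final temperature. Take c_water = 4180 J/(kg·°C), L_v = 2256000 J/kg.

T_f ≈ 54.8 °C

Sum of m c ΔT and latent-heat terms is zero:
latent heat released on condensation: 0.04214·2256000 = 95068
  condensate cools 100→T: 0.04214·4180·(T − 100) = 176.15(T − 100)
  water warms: 1.342·4180·(T − 36.39) = 5609.6(T − 36.39)
5785.7 T = 95068 + 17615 + 204132 = 316814
T ≈ 54.76 °C (< 100 °C, so full condensation is consistent).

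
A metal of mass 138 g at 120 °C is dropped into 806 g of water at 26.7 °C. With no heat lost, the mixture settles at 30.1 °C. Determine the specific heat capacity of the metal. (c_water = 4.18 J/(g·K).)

c ≈ 0.923 J/(g·K)

Setting the total heat transfer to zero:
138·c·(30.1 − 120) + 806·4.18·(30.1 − 26.7) = 0
-12406 c = -11455
c = -11455/-12406 ≈ 0.9233 J/(g·K)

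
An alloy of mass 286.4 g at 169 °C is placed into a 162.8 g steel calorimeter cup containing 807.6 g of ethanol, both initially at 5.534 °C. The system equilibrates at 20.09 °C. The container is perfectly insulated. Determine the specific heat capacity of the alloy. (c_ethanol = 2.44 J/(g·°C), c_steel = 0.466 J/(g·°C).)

c ≈ 0.698 J/(g·°C)

Taking heat into each body as positive, Σ m c ΔT = 0:
286.4·c·(20.09 − 169) + 807.6·2.44·(20.09 − 5.534) + 162.8·0.466·(20.09 − 5.534) = 0
-42648 c = -29788
c = -29788/-42648 ≈ 0.6985 J/(g·°C)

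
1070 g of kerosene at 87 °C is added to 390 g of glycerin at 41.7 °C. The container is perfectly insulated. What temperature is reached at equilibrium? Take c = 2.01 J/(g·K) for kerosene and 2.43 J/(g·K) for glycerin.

Let T be the final temperature. ΣQ_i = 0:
1070·2.01·(T − 87) + 390·2.43·(T − 41.7) = 0
2150.7(T − 87) + 947.7(T − 41.7) = 0
3098.4 T = 226630
T ≈ 73.14 °C

T_f ≈ 73.1 °C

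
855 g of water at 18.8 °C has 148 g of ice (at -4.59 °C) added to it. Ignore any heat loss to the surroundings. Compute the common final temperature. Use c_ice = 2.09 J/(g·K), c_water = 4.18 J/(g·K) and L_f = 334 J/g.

T_f ≈ 3.9 °C

Energy conservation, ΣQ = 0:
ice -4.59→0 °C: 148·2.09·4.59 = 1419.8
  latent heat to melt: 148·334 = 49432
  meltwater 0→T: 148·4.18·T = 618.64 T
  water cools: 855·4.18·(T − 18.8) = 3573.9(T − 18.8)
4192.5 T = 67189 − 50852 = 16338
T ≈ 3.90 °C (positive, so assuming full melt was valid).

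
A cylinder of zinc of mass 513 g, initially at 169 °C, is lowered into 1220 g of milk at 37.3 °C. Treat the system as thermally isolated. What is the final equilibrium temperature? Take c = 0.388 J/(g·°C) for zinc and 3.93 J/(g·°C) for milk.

T_f ≈ 42.5 °C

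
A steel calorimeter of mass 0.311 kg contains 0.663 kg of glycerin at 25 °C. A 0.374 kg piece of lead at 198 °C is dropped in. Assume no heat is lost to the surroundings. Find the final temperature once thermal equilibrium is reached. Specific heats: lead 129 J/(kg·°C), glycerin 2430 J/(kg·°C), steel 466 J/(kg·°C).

Setting the total heat transfer to zero:
0.374·129·(T − 198) + 0.663·2430·(T − 25) + 0.311·466·(T − 25) = 0
(48.25 + 1611.1 + 144.93) T = 48.25·198 + 1611.1·25 + 144.93·25
T ≈ 29.63 °C

T_f ≈ 29.6 °C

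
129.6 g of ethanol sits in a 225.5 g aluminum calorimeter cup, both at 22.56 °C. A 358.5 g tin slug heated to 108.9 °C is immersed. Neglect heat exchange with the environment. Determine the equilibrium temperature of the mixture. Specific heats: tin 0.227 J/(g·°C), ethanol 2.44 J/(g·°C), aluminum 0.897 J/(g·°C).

Energy conservation, ΣQ = 0:
358.5*0.227*(T − 108.9) + 129.6*2.44*(T − 22.56) + 225.5*0.897*(T − 22.56) = 0
599.88 T = 20560
T = 20560 / 599.88 = 34.3 °C

T_f ≈ 34.3 °C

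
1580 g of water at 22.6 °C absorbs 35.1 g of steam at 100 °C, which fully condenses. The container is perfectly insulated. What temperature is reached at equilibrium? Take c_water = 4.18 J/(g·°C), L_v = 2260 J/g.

T_f ≈ 36.0 °C

Sum of m c ΔT and latent-heat terms is zero:
condense steam: −35.1·2260 = −79326
  condensed water 100 °C→T: 146.72(T − 100)
  original water: 6604.4(T − 22.6)
6751.1 T = 79326 + 14672 + 149259 = 243257
T ≈ 36.03 °C, under the boiling point, so the assumption holds.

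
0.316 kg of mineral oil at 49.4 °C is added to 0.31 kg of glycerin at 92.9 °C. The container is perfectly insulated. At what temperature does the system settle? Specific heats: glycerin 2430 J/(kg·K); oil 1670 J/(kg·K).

T_f is the heat-capacity-weighted average of the initial temperatures:
T_f = (753.3*92.9 + 527.72*49.4) / (753.3 + 527.72)
    = 96051 / 1281 ≈ 74.98 °C

T_f ≈ 75.0 °C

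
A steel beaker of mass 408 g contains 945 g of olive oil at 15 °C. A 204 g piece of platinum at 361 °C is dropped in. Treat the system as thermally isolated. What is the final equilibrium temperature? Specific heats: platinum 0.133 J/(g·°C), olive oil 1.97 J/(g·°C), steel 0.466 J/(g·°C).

Net heat exchanged in the isolated system is zero:
204×0.133×(T − 361) + 945×1.97×(T − 15) + 408×0.466×(T − 15) = 0
(27.13 + 1861.6 + 190.13) T = 27.13×361 + 1861.6×15 + 190.13×15
T = 40571 / 2078.9 = 19.5 °C

T_f ≈ 19.5 °C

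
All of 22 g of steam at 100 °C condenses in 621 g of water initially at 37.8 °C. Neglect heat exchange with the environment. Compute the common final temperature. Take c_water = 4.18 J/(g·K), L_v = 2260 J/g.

Energy balance with sensible and latent terms:
latent heat released on condensation: 22·2260 = 49720
  condensate cools 100→T: 22·4.18·(T − 100) = 91.96(T − 100)
  original water: 2595.8(T − 37.8)
2687.7 T = 49720 + 9196 + 98120 = 157036
T ≈ 58.43 °C (< 100 °C, so full condensation is consistent).

T_f ≈ 58.4 °C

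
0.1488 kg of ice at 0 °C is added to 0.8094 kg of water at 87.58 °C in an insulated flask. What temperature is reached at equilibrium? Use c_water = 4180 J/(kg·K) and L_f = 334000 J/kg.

T_f ≈ 61.6 °C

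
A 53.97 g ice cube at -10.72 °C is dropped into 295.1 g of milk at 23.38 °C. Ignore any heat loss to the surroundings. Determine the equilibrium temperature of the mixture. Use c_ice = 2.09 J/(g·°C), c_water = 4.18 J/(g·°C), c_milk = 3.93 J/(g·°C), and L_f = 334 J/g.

T_f ≈ 5.7 °C

Taking heat into each body as positive, Σ m c ΔT = 0:
ice -10.72→0 °C: 53.97·2.09·10.72 = 1209.2; fusion: m_ice L_f = 53.97·334 = 18026; meltwater 0→T: 53.97·4.18·T = 225.59 T; milk cools: 295.1·3.93·(T − 23.38) = 1159.7(T − 23.38)
1385.3 T = 27115 − 19235 = 7879.6
T ≈ 5.69 °C (positive, so assuming full melt was valid).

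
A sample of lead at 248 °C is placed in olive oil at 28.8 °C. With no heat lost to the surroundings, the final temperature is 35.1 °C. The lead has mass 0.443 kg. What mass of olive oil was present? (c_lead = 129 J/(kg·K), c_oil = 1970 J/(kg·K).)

Let T be the final temperature. ΣQ_i = 0:
0.443·129·(35.1 − 248) + m·1970·(35.1 − 28.8) = 0
12411 m = 12167
m = 12167/12411 ≈ 0.9803 kg

m ≈ 0.98 kg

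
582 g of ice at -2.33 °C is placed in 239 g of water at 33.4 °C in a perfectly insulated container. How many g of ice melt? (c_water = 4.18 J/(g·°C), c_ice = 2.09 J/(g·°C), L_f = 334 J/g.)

Water can give up m c ΔT = 239×4.18×33.4 = 33367 J before reaching 0 °C.
Warming the ice to 0 °C takes 582×2.09×2.33 = 2834.2 J, leaving 30533 J for melting.
To melt every bit of ice: 582×334 = 194388 J.
That's not enough to melt it all — equilibrium is at 0 °C with ice remaining.
m_melt = 30533 / L_f = 91.42 g.

m_melted ≈ 91.4 g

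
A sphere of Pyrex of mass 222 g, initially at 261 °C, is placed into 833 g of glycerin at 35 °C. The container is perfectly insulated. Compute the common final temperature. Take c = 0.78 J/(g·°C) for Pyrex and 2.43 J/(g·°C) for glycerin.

T_f ≈ 52.8 °C

Heat gained plus heat lost sum to zero:
222×0.78×(T − 261) + 833×2.43×(T − 35) = 0
173.16(T − 261) + 2024.2(T − 35) = 0
(173.16 + 2024.2) T = 173.16×261 + 2024.2×35
T = 116041/2197.3 ≈ 52.81 °C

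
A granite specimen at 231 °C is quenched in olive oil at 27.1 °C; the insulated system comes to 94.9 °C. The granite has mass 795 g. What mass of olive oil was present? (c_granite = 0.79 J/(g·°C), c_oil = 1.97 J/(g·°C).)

|Q_granite| = |Q_oil|:
795×0.79×(231 − 94.9) = m×1.97×(94.9 − 27.1)
133.57 m = 85478  ⇒  m ≈ 640 g

m ≈ 640 g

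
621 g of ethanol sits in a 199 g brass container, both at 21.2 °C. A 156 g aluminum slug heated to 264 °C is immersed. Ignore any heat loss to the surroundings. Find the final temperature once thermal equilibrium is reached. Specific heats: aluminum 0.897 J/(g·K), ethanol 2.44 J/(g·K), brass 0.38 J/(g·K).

T_f ≈ 40.8 °C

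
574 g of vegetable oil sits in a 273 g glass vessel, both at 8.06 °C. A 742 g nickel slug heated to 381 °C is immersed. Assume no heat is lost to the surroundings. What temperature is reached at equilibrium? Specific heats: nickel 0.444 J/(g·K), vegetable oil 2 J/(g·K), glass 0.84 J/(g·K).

T_f ≈ 80.0 °C

T_f is the heat-capacity-weighted average of the initial temperatures:
T_f = (329.45*381 + 1148*8.06 + 229.32*8.06) / (329.45 + 1148 + 229.32)
    = 136621 / 1706.8 ≈ 80.05 °C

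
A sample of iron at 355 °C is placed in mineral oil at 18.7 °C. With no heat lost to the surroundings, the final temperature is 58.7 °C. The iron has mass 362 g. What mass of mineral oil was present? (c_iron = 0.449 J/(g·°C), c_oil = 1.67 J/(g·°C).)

m ≈ 721 g

Heat lost by the iron = heat gained by the oil:
362·0.449·(355 − 58.7) = m·1.67·(58.7 − 18.7)
66.8 m = 48160  ⇒  m ≈ 721 g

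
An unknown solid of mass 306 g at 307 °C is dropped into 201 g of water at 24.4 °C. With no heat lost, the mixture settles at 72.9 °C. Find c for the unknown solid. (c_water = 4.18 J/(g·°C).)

c ≈ 0.569 J/(g·°C)

m_s c (T_s − T_f) = m_water c_water (T_f − T_0):
306×c×(307 − 72.9) = 201×4.18×(72.9 − 24.4)
71635 c = 40749  ⇒  c ≈ 0.5688 J/(g·°C)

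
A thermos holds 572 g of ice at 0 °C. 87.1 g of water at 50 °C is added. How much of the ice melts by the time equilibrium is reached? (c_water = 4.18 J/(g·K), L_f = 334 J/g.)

m_melted ≈ 54.5 g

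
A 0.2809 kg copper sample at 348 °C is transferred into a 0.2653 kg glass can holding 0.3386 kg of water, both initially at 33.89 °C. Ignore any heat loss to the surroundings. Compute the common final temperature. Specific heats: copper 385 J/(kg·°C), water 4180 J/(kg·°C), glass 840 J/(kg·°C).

T_f ≈ 53.3 °C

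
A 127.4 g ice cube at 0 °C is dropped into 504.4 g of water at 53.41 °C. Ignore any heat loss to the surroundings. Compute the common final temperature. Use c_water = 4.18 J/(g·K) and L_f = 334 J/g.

T_f ≈ 26.5 °C

Energy balance with sensible and latent terms:
fusion: m_ice L_f = 127.4×334 = 42552; warm the meltwater: 532.53 T; water: 2108.4(T − 53.41)
2640.9 T = 112609 − 42552 = 70058
T ≈ 26.53 °C — above 0 °C, consistent with complete melting.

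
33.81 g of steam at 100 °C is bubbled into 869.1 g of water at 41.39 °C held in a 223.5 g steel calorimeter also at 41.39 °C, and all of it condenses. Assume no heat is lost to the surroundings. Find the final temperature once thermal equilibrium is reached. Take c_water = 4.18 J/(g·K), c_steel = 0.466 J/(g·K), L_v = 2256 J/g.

T_f ≈ 63.2 °C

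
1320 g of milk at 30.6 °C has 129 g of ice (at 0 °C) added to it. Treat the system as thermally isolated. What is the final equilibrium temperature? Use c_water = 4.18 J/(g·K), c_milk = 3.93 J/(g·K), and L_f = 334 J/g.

T_f ≈ 20.2 °C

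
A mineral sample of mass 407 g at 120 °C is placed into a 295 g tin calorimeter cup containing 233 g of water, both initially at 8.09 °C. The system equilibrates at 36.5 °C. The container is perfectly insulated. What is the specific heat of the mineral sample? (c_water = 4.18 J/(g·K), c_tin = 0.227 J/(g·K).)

c ≈ 0.87 J/(g·K)

Taking heat into each body as positive, Σ m c ΔT = 0:
407·c·(36.5 − 120) + 233·4.18·(36.5 − 8.09) + 295·0.227·(36.5 − 8.09) = 0
-33984 c = -29572
c = -29572/-33984 ≈ 0.8702 J/(g·K)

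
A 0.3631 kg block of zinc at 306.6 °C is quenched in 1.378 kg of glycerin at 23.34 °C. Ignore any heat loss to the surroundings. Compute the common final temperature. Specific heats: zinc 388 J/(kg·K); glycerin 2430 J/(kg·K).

Let T be the final temperature. ΣQ_i = 0:
0.3631*388*(T − 306.6) + 1.378*2430*(T − 23.34) = 0
140.88(T − 306.6) + 3348.5(T − 23.34) = 0
3489.4 T = 121350
T = 121350/3489.4 ≈ 34.78 °C

T_f ≈ 34.8 °C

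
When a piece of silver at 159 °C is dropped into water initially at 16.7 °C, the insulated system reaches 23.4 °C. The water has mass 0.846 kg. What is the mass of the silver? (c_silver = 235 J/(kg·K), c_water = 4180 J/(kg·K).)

m ≈ 0.744 kg

Net heat exchanged in the isolated system is zero:
m·235·(23.4 − 159) + 0.846·4180·(23.4 − 16.7) = 0
-31866 m = -23693
m = -23693/-31866 ≈ 0.7435 kg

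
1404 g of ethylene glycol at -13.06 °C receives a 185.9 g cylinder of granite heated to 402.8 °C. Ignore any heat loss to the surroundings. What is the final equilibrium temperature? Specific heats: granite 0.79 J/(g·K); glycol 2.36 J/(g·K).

T_f ≈ 4.6 °C

Set heat shed by the hot body equal to heat absorbed by the cold body:
185.9*0.79*(402.8 − T) = 1404*2.36*(T − (-13.06))
146.86(402.8 − T) = 3313.4(T − (-13.06))
3460.3 T = 15882  ⇒  T ≈ 4.59 °C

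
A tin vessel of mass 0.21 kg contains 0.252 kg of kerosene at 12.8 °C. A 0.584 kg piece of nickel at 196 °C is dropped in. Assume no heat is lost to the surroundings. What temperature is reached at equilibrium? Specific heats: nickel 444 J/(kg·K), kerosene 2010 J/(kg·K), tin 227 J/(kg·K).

T_f ≈ 71.2 °C

T_f = Σ m_i c_i T_i / Σ m_i c_i:
T_f = (259.3*196 + 506.52*12.8 + 47.67*12.8) / (259.3 + 506.52 + 47.67)
    = 57916 / 813.49 ≈ 71.19 °C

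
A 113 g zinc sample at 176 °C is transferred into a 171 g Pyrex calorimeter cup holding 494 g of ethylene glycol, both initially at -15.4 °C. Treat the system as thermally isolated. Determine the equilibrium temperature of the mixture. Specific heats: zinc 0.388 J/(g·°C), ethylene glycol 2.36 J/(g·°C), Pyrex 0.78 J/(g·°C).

T_f ≈ -9.2 °C

Let T be the final temperature. ΣQ_i = 0:
113×0.388×(T − 176) + 494×2.36×(T − (-15.4)) + 171×0.78×(T − (-15.4)) = 0
43.84(T − 176) + 1165.8(T − (-15.4)) + 133.38(T − (-15.4)) = 0
(43.84 + 1165.8 + 133.38) T = 43.84×176 + 1165.8×(-15.4) + 133.38×(-15.4)
T ≈ -9.15 °C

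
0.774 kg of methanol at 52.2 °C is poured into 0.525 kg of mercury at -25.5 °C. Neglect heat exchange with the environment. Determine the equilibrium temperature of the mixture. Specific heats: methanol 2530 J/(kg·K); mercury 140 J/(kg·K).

Setting the total heat transfer to zero:
0.774·2530·(T − 52.2) + 0.525·140·(T − (-25.5)) = 0
(1958.2 + 73.5) T = 1958.2·52.2 + 73.5·(-25.5)
T ≈ 49.39 °C

T_f ≈ 49.4 °C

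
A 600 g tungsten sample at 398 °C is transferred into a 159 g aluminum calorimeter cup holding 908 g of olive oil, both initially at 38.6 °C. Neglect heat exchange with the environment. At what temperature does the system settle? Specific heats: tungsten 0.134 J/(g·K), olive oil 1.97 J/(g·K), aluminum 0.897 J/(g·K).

T_f ≈ 53.0 °C

Let T be the final temperature. ΣQ_i = 0:
600*0.134*(T − 398) + 908*1.97*(T − 38.6) + 159*0.897*(T − 38.6) = 0
2011.8 T = 106551
T ≈ 52.96 °C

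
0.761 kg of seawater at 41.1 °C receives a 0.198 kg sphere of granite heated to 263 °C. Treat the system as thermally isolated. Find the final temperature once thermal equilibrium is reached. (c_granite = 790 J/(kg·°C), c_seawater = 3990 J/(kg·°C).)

Taking heat into each body as positive, Σ m c ΔT = 0:
0.198×790×(T − 263) + 0.761×3990×(T − 41.1) = 0
(156.42 + 3036.4) T = 156.42×263 + 3036.4×41.1
T ≈ 51.97 °C

T_f ≈ 52.0 °C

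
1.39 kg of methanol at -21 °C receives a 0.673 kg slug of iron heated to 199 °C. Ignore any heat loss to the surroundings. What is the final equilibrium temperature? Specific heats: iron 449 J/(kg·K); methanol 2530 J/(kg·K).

T_f ≈ -3.6 °C

Taking heat into each body as positive, Σ m c ΔT = 0:
0.673×449×(T − 199) + 1.39×2530×(T − (-21)) = 0
302.18(T − 199) + 3516.7(T − (-21)) = 0
3818.9 T = -13717
T = -13717 / 3818.9 = -3.59 °C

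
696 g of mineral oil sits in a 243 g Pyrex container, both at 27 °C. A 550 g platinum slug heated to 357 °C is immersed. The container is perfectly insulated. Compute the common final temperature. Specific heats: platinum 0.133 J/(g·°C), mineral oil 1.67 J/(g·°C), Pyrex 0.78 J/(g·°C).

Net heat exchanged in the isolated system is zero:
550*0.133*(T − 357) + 696*1.67*(T − 27) + 243*0.78*(T − 27) = 0
(73.15 + 1162.3 + 189.54) T = 73.15*357 + 1162.3*27 + 189.54*27
T ≈ 43.94 °C

T_f ≈ 43.9 °C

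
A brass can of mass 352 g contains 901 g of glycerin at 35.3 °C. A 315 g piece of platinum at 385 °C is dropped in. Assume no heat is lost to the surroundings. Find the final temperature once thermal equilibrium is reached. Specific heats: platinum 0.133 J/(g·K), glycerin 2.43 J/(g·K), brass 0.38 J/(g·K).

Taking heat into each body as positive, Σ m c ΔT = 0:
315·0.133·(T − 385) + 901·2.43·(T − 35.3) + 352·0.38·(T − 35.3) = 0
2365.1 T = 98138
T = 98138/2365.1 ≈ 41.49 °C

T_f ≈ 41.5 °C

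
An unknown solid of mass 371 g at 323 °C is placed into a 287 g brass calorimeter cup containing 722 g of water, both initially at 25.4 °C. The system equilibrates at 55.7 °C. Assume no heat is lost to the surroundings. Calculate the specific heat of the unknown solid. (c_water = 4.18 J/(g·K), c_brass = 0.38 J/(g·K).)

Setting the total heat transfer to zero:
371×c×(55.7 − 323) + 722×4.18×(55.7 − 25.4) + 287×0.38×(55.7 − 25.4) = 0
-99168 c = -94749
c = -94749/-99168 ≈ 0.9554 J/(g·K)

c ≈ 0.955 J/(g·K)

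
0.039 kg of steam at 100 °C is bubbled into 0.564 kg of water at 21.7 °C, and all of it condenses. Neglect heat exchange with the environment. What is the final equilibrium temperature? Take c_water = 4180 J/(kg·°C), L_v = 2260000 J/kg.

Sum of m c ΔT and latent-heat terms is zero:
latent heat released on condensation: 0.039×2260000 = 88140
  condensed water 100 °C→T: 163.02(T − 100)
  original water: 2357.5(T − 21.7)
2520.5 T = 88140 + 16302 + 51158 = 155600
T ≈ 61.73 °C — below 100 °C, confirming all the steam condensed.

T_f ≈ 61.7 °C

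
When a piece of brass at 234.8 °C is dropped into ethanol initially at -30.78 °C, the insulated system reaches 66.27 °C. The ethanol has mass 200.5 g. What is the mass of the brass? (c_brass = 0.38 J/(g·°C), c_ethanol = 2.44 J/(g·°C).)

m ≈ 741 g

Conservation of energy gives ΣQ = 0:
m×0.38×(66.27 − 234.8) + 200.5×2.44×(66.27 − (-30.78)) = 0
-64.04 m = -47479
m = -47479/-64.04 ≈ 741.4 g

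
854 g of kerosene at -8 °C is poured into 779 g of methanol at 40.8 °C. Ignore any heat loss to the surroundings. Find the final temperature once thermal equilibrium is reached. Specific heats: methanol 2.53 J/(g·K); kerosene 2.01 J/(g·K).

T_f ≈ 18.1 °C

Heat gained plus heat lost sum to zero:
779·2.53·(T − 40.8) + 854·2.01·(T − (-8)) = 0
3687.4 T = 66679
T ≈ 18.08 °C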